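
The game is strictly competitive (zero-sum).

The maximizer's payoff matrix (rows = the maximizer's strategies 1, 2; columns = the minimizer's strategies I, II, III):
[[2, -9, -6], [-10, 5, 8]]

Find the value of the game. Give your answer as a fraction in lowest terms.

Column III is strictly dominated by II for the minimizer (it gives the maximizer more in every row).
The remaining 2×2 game on (1, 2) × (I, II) has no saddle point. Let the maximizer play 1 with probability p; indifference gives 2p − 10(1−p) = −9p + 5(1−p), so p = 15/26.
Similarly the minimizer's optimal q on I is 7/13, and the value is 2·(7/13) + (-9)·(6/13) = -40/13.

-40/13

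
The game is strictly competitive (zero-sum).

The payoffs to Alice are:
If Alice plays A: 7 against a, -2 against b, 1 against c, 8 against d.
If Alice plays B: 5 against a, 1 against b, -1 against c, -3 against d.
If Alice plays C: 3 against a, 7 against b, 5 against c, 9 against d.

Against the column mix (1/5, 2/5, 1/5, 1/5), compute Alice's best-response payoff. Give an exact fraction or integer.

A: (7)·(1/5) + (-2)·(2/5) + (1)·(1/5) + (8)·(1/5) = 12/5.
B: (5)·(1/5) + (1)·(2/5) + (-1)·(1/5) + (-3)·(1/5) = 3/5.
C: (3)·(1/5) + (7)·(2/5) + (5)·(1/5) + (9)·(1/5) = 31/5.
The best pure response is C with expected payoff 31/5.

31/5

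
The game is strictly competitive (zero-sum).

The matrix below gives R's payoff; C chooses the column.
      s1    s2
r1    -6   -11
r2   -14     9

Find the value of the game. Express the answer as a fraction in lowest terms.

-52/7

Row minima are -11 and -14, so R's maximin is -11; column maxima are -6 and 9, so C's minimax is -6. These differ, so the equilibrium is in mixed strategies.
Let R play r1 with probability p. C is indifferent when −6p − 14(1−p) = −11p + 9(1−p), giving p = 23/28.
Let C play s1 with probability q. R is indifferent when −6q − 11(1−q) = −14q + 9(1−q), giving q = 5/7.
The value is -6·(5/7) + (-11)·(2/7) = -52/7.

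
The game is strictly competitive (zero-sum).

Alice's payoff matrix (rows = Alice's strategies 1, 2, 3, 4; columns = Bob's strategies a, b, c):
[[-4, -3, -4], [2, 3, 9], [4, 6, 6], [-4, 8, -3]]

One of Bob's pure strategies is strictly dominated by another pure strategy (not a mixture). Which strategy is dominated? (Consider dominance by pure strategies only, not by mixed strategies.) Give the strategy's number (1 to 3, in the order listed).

2

Bob prefers columns that give Alice less. Compare b with a: -4 < -3, 2 < 3, 4 < 6, -4 < 8.
So a strictly dominates b for Bob; b is strictly dominated.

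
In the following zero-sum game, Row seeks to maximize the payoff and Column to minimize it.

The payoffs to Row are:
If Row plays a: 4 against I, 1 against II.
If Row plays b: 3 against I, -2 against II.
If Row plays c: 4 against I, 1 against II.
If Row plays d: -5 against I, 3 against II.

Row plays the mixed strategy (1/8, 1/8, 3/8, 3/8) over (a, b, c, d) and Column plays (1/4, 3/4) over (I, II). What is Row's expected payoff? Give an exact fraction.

37/32

Against (1/4, 3/4), each row's expected payoff is a: 7/4; b: -3/4; c: 7/4; d: 1.
Taking the (1/8, 1/8, 3/8, 3/8)-weighted average: (1/8)·(7/4) + (1/8)·(-3/4) + (3/8)·(7/4) + (3/8)·(1) = 37/32.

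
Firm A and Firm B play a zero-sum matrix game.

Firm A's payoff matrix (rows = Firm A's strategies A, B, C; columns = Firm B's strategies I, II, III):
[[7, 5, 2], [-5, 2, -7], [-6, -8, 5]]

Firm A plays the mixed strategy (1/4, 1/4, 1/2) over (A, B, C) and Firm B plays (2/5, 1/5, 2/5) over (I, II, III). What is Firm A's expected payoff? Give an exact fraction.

Against (2/5, 1/5, 2/5), each row's expected payoff is A: 23/5; B: -22/5; C: -2.
Taking the (1/4, 1/4, 1/2)-weighted average: (1/4)·(23/5) + (1/4)·(-22/5) + (1/2)·(-2) = -19/20.

-19/20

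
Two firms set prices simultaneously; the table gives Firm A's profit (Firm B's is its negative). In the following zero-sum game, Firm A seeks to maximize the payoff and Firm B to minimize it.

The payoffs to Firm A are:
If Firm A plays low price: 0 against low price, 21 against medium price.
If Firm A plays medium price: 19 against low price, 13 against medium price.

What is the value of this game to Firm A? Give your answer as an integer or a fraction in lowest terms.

133/9

Row minima are 0 and 13, so Firm A's maximin is 13; column maxima are 19 and 21, so Firm B's minimax is 19. These differ, so the equilibrium is in mixed strategies.
Let Firm A play low price with probability p. Firm B is indifferent when 19(1−p) = 21p + 13(1−p), giving p = 2/9.
Let Firm B play low price with probability q. Firm A is indifferent when 21(1−q) = 19q + 13(1−q), giving q = 8/27.
The value is 0·(8/27) + (21)·(19/27) = 133/9.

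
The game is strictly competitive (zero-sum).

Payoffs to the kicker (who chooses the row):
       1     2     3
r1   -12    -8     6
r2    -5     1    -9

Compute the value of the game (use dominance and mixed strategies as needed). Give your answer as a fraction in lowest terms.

Column 2 is strictly dominated by 1 for the goalkeeper (it gives the kicker more in every row).
The remaining 2×2 game on (r1, r2) × (1, 3) has no saddle point. Let the kicker play r1 with probability p; indifference gives −12p − 5(1−p) = 6p − 9(1−p), so p = 2/11.
Similarly the goalkeeper's optimal q on 1 is 15/22, and the value is -12·(15/22) + (6)·(7/22) = -69/11.

-69/11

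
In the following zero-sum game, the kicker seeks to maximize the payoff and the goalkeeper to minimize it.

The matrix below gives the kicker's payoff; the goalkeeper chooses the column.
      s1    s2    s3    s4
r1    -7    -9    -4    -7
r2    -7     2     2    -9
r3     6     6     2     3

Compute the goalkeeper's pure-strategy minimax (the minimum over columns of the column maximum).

2

The worst case (largest entry) in each column is s1: 6, s2: 6, s3: 2, s4: 3.
The best (smallest) of these is 2.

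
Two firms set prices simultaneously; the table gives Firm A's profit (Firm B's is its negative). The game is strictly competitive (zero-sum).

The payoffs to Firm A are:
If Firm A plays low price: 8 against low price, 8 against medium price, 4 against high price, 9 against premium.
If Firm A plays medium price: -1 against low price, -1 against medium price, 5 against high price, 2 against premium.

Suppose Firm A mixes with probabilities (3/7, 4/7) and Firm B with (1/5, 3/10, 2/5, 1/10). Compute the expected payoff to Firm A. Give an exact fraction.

Against (1/5, 3/10, 2/5, 1/10), each row's expected payoff is low price: 13/2; medium price: 17/10.
Taking the (3/7, 4/7)-weighted average: (3/7)·(13/2) + (4/7)·(17/10) = 263/70.

263/70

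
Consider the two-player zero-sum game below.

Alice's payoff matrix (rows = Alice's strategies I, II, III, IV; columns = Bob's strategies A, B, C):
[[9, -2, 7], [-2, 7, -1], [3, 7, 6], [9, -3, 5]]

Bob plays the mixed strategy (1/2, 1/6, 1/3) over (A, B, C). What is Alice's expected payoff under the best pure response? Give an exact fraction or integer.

I: (9)·(1/2) + (-2)·(1/6) + (7)·(1/3) = 13/2.
II: (-2)·(1/2) + (7)·(1/6) + (-1)·(1/3) = -1/6.
III: (3)·(1/2) + (7)·(1/6) + (6)·(1/3) = 14/3.
IV: (9)·(1/2) + (-3)·(1/6) + (5)·(1/3) = 17/3.
The best pure response is I with expected payoff 13/2.

13/2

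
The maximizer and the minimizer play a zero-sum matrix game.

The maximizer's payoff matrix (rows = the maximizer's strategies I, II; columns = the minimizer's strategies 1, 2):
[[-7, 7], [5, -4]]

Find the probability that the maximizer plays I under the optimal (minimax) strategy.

9/23

Row minima are -7 and -4, so the maximizer's maximin is -4; column maxima are 5 and 7, so the minimizer's minimax is 5. These differ, so the equilibrium is in mixed strategies.
Let the maximizer play I with probability p. The minimizer is indifferent when −7p + 5(1−p) = 7p − 4(1−p), giving p = 9/23.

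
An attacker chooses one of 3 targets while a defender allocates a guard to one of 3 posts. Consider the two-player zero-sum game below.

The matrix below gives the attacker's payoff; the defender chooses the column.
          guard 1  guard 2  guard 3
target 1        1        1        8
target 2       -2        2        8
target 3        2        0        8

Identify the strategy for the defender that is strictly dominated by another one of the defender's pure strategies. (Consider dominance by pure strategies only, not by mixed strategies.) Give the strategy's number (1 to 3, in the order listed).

The defender prefers columns that give the attacker less. Compare guard 3 with guard 1: 1 < 8, -2 < 8, 2 < 8.
So guard 1 strictly dominates guard 3 for the defender; guard 3 is strictly dominated.

3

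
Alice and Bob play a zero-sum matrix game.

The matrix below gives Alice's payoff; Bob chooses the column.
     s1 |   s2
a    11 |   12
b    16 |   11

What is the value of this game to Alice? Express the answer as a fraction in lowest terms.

71/6

Row minima are 11 and 11, so Alice's maximin is 11; column maxima are 16 and 12, so Bob's minimax is 12. These differ, so the equilibrium is in mixed strategies.
Let Alice play a with probability p. Bob is indifferent when 11p + 16(1−p) = 12p + 11(1−p), giving p = 5/6.
Let Bob play s1 with probability q. Alice is indifferent when 11q + 12(1−q) = 16q + 11(1−q), giving q = 1/6.
The value is 11·(1/6) + (12)·(5/6) = 71/6.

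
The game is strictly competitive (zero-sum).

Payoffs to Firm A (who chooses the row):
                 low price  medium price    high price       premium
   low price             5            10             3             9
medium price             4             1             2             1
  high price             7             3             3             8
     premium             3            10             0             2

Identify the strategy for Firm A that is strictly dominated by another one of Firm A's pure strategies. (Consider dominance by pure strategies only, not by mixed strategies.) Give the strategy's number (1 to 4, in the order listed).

2

Compare medium price with low price: 5 > 4, 10 > 1, 3 > 2, 9 > 1.
So low price strictly dominates medium price for Firm A; medium price is strictly dominated.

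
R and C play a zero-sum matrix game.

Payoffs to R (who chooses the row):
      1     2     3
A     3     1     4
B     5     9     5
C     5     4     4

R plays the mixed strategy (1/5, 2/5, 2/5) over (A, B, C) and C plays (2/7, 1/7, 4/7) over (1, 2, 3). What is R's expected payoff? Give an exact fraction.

Against (2/7, 1/7, 4/7), each row's expected payoff is A: 23/7; B: 39/7; C: 30/7.
Taking the (1/5, 2/5, 2/5)-weighted average: (1/5)·(23/7) + (2/5)·(39/7) + (2/5)·(30/7) = 23/5.

23/5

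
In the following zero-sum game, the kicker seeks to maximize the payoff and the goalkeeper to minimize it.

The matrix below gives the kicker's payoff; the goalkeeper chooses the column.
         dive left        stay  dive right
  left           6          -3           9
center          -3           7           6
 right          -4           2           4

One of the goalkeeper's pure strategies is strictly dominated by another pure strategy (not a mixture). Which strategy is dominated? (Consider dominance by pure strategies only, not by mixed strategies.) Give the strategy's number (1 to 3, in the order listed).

3

The goalkeeper prefers columns that give the kicker less. Compare dive right with dive left: 6 < 9, -3 < 6, -4 < 4.
So dive left strictly dominates dive right for the goalkeeper; dive right is strictly dominated.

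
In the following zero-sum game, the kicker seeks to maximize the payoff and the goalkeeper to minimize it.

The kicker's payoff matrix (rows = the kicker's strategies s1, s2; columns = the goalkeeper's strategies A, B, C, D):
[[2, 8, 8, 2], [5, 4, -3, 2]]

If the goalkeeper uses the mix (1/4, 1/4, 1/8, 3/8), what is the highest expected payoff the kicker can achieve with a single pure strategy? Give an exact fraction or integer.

17/4

s1: (2)·(1/4) + (8)·(1/4) + (8)·(1/8) + (2)·(3/8) = 17/4.
s2: (5)·(1/4) + (4)·(1/4) + (-3)·(1/8) + (2)·(3/8) = 21/8.
The best pure response is s1 with expected payoff 17/4.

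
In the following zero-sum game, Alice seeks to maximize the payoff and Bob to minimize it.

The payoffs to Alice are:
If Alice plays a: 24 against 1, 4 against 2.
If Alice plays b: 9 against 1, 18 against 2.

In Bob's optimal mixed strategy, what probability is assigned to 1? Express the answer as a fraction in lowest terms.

Row minima are 4 and 9, so Alice's maximin is 9; column maxima are 24 and 18, so Bob's minimax is 18. These differ, so the equilibrium is in mixed strategies.
Let Bob play 1 with probability q. Alice is indifferent when 24q + 4(1−q) = 9q + 18(1−q), giving q = 14/29.

14/29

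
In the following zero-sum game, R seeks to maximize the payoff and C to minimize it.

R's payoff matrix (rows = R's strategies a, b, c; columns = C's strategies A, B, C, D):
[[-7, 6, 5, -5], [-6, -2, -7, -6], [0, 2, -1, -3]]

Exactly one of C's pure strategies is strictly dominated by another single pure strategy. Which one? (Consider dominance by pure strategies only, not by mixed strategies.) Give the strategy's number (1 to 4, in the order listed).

2

C prefers columns that give R less. Compare B with A: -7 < 6, -6 < -2, 0 < 2.
So A strictly dominates B for C; B is strictly dominated.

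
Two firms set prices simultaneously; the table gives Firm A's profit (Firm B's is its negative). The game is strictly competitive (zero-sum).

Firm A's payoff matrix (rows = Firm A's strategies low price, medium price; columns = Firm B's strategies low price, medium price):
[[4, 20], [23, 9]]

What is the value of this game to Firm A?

212/15

Row minima are 4 and 9, so Firm A's maximin is 9; column maxima are 23 and 20, so Firm B's minimax is 20. These differ, so the equilibrium is in mixed strategies.
Let Firm A play low price with probability p. Firm B is indifferent when 4p + 23(1−p) = 20p + 9(1−p), giving p = 7/15.
Let Firm B play low price with probability q. Firm A is indifferent when 4q + 20(1−q) = 23q + 9(1−q), giving q = 11/30.
The value is 4·(11/30) + (20)·(19/30) = 212/15.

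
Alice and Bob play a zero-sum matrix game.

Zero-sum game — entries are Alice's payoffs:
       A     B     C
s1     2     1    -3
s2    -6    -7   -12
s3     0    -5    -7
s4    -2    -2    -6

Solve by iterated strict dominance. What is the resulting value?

Row s2 is strictly dominated by row s1 (2>-6, 1>-7, -3>-12); eliminate s2.
Row s4 is strictly dominated by row s1 (2>-2, 1>-2, -3>-6); eliminate s4.
Row s3 is strictly dominated by row s1 (2>0, 1>-5, -3>-7); eliminate s3.
Column A is strictly dominated by B for Bob (1<2); eliminate A.
Column B is strictly dominated by C for Bob (-3<1); eliminate B.
Only (s1, C) remains, with payoff -3.

-3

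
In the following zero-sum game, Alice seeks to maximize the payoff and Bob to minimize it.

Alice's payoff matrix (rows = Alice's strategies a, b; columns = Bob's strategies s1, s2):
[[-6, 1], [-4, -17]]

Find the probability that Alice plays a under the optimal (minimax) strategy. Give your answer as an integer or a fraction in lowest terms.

13/20

Row minima are -6 and -17, so Alice's maximin is -6; column maxima are -4 and 1, so Bob's minimax is -4. These differ, so the equilibrium is in mixed strategies.
Let Alice play a with probability p. Bob is indifferent when −6p − 4(1−p) = p − 17(1−p), giving p = 13/20.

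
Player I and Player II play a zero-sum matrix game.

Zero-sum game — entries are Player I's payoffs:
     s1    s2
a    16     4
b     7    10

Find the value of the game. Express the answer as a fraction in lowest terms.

Row minima are 4 and 7, so Player I's maximin is 7; column maxima are 16 and 10, so Player II's minimax is 10. These differ, so the equilibrium is in mixed strategies.
Let Player I play a with probability p. Player II is indifferent when 16p + 7(1−p) = 4p + 10(1−p), giving p = 1/5.
Let Player II play s1 with probability q. Player I is indifferent when 16q + 4(1−q) = 7q + 10(1−q), giving q = 2/5.
The value is 16·(2/5) + (4)·(3/5) = 44/5.

44/5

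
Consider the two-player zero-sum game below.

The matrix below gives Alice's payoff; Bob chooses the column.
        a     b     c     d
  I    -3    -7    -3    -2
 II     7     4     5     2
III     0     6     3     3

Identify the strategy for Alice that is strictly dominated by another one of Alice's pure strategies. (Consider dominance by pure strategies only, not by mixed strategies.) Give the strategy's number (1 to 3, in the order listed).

Compare I with II: 7 > -3, 4 > -7, 5 > -3, 2 > -2.
So II strictly dominates I for Alice; I is strictly dominated.

1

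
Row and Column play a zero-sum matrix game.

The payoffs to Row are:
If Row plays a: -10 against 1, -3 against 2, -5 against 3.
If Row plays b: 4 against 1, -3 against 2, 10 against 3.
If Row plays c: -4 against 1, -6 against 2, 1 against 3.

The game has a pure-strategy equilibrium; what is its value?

-3

Row minima: -10, -3, -6 → Row's maximin is -3.
Column maxima: 4, -3, 10 → Column's minimax is -3.
They coincide at (b, 2), so the value is -3.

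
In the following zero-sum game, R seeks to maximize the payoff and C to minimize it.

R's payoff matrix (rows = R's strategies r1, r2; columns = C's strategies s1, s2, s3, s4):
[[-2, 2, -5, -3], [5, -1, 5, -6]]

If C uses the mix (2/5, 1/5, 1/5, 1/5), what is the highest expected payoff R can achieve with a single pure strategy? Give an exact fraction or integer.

r1: (-2)·(2/5) + (2)·(1/5) + (-5)·(1/5) + (-3)·(1/5) = -2.
r2: (5)·(2/5) + (-1)·(1/5) + (5)·(1/5) + (-6)·(1/5) = 8/5.
The best pure response is r2 with expected payoff 8/5.

8/5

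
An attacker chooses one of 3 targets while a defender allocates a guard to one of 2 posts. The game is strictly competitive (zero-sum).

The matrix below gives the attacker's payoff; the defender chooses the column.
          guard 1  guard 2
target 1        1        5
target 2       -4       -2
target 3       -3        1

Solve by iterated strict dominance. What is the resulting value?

1

Column guard 2 is strictly dominated by guard 1 for the defender (1<5, -4<-2, -3<1); eliminate guard 2.
Row target 3 is strictly dominated by row target 1 (1>-3); eliminate target 3.
Row target 2 is strictly dominated by row target 1 (1>-4); eliminate target 2.
Only (target 1, guard 1) remains, with payoff 1.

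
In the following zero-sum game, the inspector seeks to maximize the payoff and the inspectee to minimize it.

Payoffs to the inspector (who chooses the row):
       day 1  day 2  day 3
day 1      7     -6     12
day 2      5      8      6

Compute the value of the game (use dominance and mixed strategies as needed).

Column day 3 is strictly dominated by day 1 for the inspectee (it gives the inspector more in every row).
The remaining 2×2 game on (day 1, day 2) × (day 1, day 2) has no saddle point. Let the inspector play day 1 with probability p; indifference gives 7p + 5(1−p) = −6p + 8(1−p), so p = 3/16.
Similarly the inspectee's optimal q on day 1 is 7/8, and the value is 7·(7/8) + (-6)·(1/8) = 43/8.

43/8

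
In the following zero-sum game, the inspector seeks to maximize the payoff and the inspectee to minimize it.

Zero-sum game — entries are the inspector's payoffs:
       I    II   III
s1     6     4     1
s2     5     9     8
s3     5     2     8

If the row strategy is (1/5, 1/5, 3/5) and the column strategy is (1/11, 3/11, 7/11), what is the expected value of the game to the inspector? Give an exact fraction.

314/55

Against (1/11, 3/11, 7/11), each row's expected payoff is s1: 25/11; s2: 8; s3: 67/11.
Taking the (1/5, 1/5, 3/5)-weighted average: (1/5)·(25/11) + (1/5)·(8) + (3/5)·(67/11) = 314/55.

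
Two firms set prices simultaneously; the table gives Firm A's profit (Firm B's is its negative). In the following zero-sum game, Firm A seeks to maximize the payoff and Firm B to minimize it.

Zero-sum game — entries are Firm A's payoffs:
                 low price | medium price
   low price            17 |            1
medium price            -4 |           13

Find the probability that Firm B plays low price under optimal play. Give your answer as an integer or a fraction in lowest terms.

Row minima are 1 and -4, so Firm A's maximin is 1; column maxima are 17 and 13, so Firm B's minimax is 13. These differ, so the equilibrium is in mixed strategies.
Let Firm B play low price with probability q. Firm A is indifferent when 17q + (1−q) = −4q + 13(1−q), giving q = 4/11.

4/11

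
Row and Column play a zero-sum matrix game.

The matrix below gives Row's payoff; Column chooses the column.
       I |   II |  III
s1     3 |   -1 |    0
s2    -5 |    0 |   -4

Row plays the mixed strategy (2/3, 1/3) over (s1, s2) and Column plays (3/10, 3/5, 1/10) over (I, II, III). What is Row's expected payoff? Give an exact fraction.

Against (3/10, 3/5, 1/10), each row's expected payoff is s1: 3/10; s2: -19/10.
Taking the (2/3, 1/3)-weighted average: (2/3)·(3/10) + (1/3)·(-19/10) = -13/30.

-13/30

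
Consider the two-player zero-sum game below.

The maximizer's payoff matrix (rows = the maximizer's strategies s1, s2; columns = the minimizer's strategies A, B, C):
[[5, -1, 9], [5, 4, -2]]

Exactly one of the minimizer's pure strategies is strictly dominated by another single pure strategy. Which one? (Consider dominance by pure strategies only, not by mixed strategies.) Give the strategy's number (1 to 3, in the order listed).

The minimizer prefers columns that give the maximizer less. Compare A with B: -1 < 5, 4 < 5.
So B strictly dominates A for the minimizer; A is strictly dominated.

1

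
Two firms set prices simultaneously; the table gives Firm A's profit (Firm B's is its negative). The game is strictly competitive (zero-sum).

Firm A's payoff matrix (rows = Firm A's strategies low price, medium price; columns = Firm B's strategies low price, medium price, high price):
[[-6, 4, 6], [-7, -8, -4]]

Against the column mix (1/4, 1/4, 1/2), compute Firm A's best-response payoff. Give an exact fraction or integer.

low price: (-6)·(1/4) + (4)·(1/4) + (6)·(1/2) = 5/2.
medium price: (-7)·(1/4) + (-8)·(1/4) + (-4)·(1/2) = -23/4.
The best pure response is low price with expected payoff 5/2.

5/2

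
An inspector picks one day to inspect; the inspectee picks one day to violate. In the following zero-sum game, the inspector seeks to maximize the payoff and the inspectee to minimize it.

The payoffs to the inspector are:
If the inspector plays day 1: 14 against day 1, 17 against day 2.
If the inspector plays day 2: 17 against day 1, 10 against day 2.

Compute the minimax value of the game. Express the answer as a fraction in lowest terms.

149/10

Row minima are 14 and 10, so the inspector's maximin is 14; column maxima are 17 and 17, so the inspectee's minimax is 17. These differ, so the equilibrium is in mixed strategies.
Let the inspector play day 1 with probability p. The inspectee is indifferent when 14p + 17(1−p) = 17p + 10(1−p), giving p = 7/10.
Let the inspectee play day 1 with probability q. The inspector is indifferent when 14q + 17(1−q) = 17q + 10(1−q), giving q = 7/10.
The value is 14·(7/10) + (17)·(3/10) = 149/10.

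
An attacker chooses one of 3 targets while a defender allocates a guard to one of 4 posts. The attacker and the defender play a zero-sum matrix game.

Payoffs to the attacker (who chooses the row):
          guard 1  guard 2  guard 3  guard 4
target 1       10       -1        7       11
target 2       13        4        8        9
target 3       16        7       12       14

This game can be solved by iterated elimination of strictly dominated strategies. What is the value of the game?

7

Row target 1 is strictly dominated by row target 3 (16>10, 7>-1, 12>7, 14>11); eliminate target 1.
Row target 2 is strictly dominated by row target 3 (16>13, 7>4, 12>8, 14>9); eliminate target 2.
Column guard 1 is strictly dominated by guard 2 for the defender (7<16); eliminate guard 1.
Column guard 3 is strictly dominated by guard 2 for the defender (7<12); eliminate guard 3.
Column guard 4 is strictly dominated by guard 2 for the defender (7<14); eliminate guard 4.
Only (target 3, guard 2) remains, with payoff 7.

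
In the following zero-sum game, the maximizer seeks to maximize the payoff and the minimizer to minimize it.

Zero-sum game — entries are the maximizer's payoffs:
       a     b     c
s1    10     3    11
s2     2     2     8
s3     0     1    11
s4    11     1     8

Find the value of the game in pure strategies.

3

Row minima: 3, 2, 0, 1 → the maximizer's maximin is 3.
Column maxima: 11, 3, 11 → the minimizer's minimax is 3.
They coincide at (s1, b), so the value is 3.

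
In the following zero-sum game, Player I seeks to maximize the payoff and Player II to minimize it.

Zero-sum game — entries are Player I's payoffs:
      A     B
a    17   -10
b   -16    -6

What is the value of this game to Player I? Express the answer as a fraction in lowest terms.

-262/37

Row minima are -10 and -16, so Player I's maximin is -10; column maxima are 17 and -6, so Player II's minimax is -6. These differ, so the equilibrium is in mixed strategies.
Let Player I play a with probability p. Player II is indifferent when 17p − 16(1−p) = −10p − 6(1−p), giving p = 10/37.
Let Player II play A with probability q. Player I is indifferent when 17q − 10(1−q) = −16q − 6(1−q), giving q = 4/37.
The value is 17·(4/37) + (-10)·(33/37) = -262/37.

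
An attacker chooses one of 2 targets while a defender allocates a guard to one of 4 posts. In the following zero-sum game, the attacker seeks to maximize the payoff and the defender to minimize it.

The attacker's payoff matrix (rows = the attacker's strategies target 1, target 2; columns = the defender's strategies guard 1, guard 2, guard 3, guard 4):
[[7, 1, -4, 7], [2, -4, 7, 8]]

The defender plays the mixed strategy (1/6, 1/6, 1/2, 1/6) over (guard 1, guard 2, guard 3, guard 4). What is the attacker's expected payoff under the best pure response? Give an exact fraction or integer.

target 1: (7)·(1/6) + (1)·(1/6) + (-4)·(1/2) + (7)·(1/6) = 1/2.
target 2: (2)·(1/6) + (-4)·(1/6) + (7)·(1/2) + (8)·(1/6) = 9/2.
The best pure response is target 2 with expected payoff 9/2.

9/2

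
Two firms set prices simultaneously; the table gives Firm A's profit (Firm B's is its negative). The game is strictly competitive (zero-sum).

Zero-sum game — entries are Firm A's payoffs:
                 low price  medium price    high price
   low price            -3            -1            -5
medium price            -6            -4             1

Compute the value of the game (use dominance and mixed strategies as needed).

-11/3

Column medium price is strictly dominated by low price for Firm B (it gives Firm A more in every row).
The remaining 2×2 game on (low price, medium price) × (low price, high price) has no saddle point. Let Firm A play low price with probability p; indifference gives −3p − 6(1−p) = −5p + (1−p), so p = 7/9.
Similarly Firm B's optimal q on low price is 2/3, and the value is -3·(2/3) + (-5)·(1/3) = -11/3.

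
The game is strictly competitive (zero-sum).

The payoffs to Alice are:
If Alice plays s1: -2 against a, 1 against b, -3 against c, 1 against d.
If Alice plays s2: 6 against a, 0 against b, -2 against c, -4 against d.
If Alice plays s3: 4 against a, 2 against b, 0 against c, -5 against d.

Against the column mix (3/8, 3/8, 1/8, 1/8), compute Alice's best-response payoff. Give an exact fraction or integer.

s1: (-2)·(3/8) + (1)·(3/8) + (-3)·(1/8) + (1)·(1/8) = -5/8.
s2: (6)·(3/8) + (0)·(3/8) + (-2)·(1/8) + (-4)·(1/8) = 3/2.
s3: (4)·(3/8) + (2)·(3/8) + (0)·(1/8) + (-5)·(1/8) = 13/8.
The best pure response is s3 with expected payoff 13/8.

13/8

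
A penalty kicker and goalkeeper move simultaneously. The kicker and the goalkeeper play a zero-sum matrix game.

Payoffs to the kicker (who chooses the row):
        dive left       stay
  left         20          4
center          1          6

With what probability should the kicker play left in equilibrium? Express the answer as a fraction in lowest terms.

Row minima are 4 and 1, so the kicker's maximin is 4; column maxima are 20 and 6, so the goalkeeper's minimax is 6. These differ, so the equilibrium is in mixed strategies.
Let the kicker play left with probability p. The goalkeeper is indifferent when 20p + (1−p) = 4p + 6(1−p), giving p = 5/21.

5/21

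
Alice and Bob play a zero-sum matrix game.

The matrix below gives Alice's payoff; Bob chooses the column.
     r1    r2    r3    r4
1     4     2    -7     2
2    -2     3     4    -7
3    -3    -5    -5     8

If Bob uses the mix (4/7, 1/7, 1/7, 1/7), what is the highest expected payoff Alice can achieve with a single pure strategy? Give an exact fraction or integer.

13/7

1: (4)·(4/7) + (2)·(1/7) + (-7)·(1/7) + (2)·(1/7) = 13/7.
2: (-2)·(4/7) + (3)·(1/7) + (4)·(1/7) + (-7)·(1/7) = -8/7.
3: (-3)·(4/7) + (-5)·(1/7) + (-5)·(1/7) + (8)·(1/7) = -2.
The best pure response is 1 with expected payoff 13/7.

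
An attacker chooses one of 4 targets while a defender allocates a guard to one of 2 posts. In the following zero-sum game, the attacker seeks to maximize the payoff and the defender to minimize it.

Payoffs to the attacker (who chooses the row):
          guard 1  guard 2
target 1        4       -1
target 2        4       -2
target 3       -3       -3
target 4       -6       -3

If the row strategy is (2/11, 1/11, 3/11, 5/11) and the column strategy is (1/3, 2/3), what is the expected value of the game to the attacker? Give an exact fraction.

-83/33

Against (1/3, 2/3), each row's expected payoff is target 1: 2/3; target 2: 0; target 3: -3; target 4: -4.
Taking the (2/11, 1/11, 3/11, 5/11)-weighted average: (2/11)·(2/3) + (1/11)·(0) + (3/11)·(-3) + (5/11)·(-4) = -83/33.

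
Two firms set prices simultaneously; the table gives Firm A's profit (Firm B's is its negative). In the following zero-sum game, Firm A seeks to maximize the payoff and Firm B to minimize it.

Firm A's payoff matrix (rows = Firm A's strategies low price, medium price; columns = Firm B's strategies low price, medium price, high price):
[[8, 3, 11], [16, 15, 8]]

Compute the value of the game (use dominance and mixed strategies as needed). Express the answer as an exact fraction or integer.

Column low price is strictly dominated by medium price for Firm B (it gives Firm A more in every row).
The remaining 2×2 game on (low price, medium price) × (medium price, high price) has no saddle point. Let Firm A play low price with probability p; indifference gives 3p + 15(1−p) = 11p + 8(1−p), so p = 7/15.
Similarly Firm B's optimal q on medium price is 1/5, and the value is 3·(1/5) + (11)·(4/5) = 47/5.

47/5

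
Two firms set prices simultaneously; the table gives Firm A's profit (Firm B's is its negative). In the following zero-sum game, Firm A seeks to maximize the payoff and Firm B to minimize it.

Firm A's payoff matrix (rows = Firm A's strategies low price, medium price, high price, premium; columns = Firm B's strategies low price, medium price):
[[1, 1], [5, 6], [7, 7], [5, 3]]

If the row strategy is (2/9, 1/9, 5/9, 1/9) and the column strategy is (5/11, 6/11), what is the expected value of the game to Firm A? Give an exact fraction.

Against (5/11, 6/11), each row's expected payoff is low price: 1; medium price: 61/11; high price: 7; premium: 43/11.
Taking the (2/9, 1/9, 5/9, 1/9)-weighted average: (2/9)·(1) + (1/9)·(61/11) + (5/9)·(7) + (1/9)·(43/11) = 511/99.

511/99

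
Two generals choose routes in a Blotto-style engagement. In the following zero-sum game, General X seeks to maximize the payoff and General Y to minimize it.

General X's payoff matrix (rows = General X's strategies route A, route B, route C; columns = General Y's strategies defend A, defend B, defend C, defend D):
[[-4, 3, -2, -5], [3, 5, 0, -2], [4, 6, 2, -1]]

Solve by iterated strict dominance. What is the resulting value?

Column defend B is strictly dominated by defend A for General Y (-4<3, 3<5, 4<6); eliminate defend B.
Row route A is strictly dominated by row route B (3>-4, 0>-2, -2>-5); eliminate route A.
Column defend A is strictly dominated by defend C for General Y (0<3, 2<4); eliminate defend A.
Row route B is strictly dominated by row route C (2>0, -1>-2); eliminate route B.
Column defend C is strictly dominated by defend D for General Y (-1<2); eliminate defend C.
Only (route C, defend D) remains, with payoff -1.

-1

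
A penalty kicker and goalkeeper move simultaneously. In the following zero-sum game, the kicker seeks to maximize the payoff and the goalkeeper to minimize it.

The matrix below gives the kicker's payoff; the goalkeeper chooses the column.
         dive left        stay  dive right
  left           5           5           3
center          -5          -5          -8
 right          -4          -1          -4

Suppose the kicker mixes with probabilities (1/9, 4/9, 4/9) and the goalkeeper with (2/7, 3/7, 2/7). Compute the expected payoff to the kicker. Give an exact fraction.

-209/63

Against (2/7, 3/7, 2/7), each row's expected payoff is left: 31/7; center: -41/7; right: -19/7.
Taking the (1/9, 4/9, 4/9)-weighted average: (1/9)·(31/7) + (4/9)·(-41/7) + (4/9)·(-19/7) = -209/63.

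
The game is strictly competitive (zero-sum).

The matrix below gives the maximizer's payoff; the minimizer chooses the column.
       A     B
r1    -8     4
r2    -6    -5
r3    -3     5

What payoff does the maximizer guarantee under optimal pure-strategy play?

Row minima: -8, -6, -3 → the maximizer's maximin is -3.
Column maxima: -3, 5 → the minimizer's minimax is -3.
They coincide at (r3, A), so the value is -3.

-3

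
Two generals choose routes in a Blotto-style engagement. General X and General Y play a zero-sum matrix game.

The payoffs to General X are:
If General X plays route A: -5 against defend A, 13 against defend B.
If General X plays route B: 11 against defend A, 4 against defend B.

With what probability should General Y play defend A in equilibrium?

Row minima are -5 and 4, so General X's maximin is 4; column maxima are 11 and 13, so General Y's minimax is 11. These differ, so the equilibrium is in mixed strategies.
Let General Y play defend A with probability q. General X is indifferent when −5q + 13(1−q) = 11q + 4(1−q), giving q = 9/25.

9/25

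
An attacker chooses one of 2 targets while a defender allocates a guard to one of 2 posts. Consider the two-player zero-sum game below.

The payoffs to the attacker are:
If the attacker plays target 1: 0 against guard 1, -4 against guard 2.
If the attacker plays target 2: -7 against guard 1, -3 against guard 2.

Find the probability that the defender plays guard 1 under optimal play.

1/8

Row minima are -4 and -7, so the attacker's maximin is -4; column maxima are 0 and -3, so the defender's minimax is -3. These differ, so the equilibrium is in mixed strategies.
Let the defender play guard 1 with probability q. The attacker is indifferent when −4(1−q) = −7q − 3(1−q), giving q = 1/8.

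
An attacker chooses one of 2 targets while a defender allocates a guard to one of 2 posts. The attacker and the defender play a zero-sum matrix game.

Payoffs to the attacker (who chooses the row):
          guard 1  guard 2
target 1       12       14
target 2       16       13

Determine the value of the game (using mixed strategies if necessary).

68/5

Row minima are 12 and 13, so the attacker's maximin is 13; column maxima are 16 and 14, so the defender's minimax is 14. These differ, so the equilibrium is in mixed strategies.
Let the attacker play target 1 with probability p. The defender is indifferent when 12p + 16(1−p) = 14p + 13(1−p), giving p = 3/5.
Let the defender play guard 1 with probability q. The attacker is indifferent when 12q + 14(1−q) = 16q + 13(1−q), giving q = 1/5.
The value is 12·(1/5) + (14)·(4/5) = 68/5.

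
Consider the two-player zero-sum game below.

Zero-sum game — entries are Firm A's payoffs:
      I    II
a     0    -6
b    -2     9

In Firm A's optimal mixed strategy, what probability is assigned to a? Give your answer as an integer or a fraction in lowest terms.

11/17

Row minima are -6 and -2, so Firm A's maximin is -2; column maxima are 0 and 9, so Firm B's minimax is 0. These differ, so the equilibrium is in mixed strategies.
Let Firm A play a with probability p. Firm B is indifferent when −2(1−p) = −6p + 9(1−p), giving p = 11/17.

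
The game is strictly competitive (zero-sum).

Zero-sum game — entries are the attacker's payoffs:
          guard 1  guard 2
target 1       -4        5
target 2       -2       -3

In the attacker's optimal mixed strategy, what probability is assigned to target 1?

Row minima are -4 and -3, so the attacker's maximin is -3; column maxima are -2 and 5, so the defender's minimax is -2. These differ, so the equilibrium is in mixed strategies.
Let the attacker play target 1 with probability p. The defender is indifferent when −4p − 2(1−p) = 5p − 3(1−p), giving p = 1/10.

1/10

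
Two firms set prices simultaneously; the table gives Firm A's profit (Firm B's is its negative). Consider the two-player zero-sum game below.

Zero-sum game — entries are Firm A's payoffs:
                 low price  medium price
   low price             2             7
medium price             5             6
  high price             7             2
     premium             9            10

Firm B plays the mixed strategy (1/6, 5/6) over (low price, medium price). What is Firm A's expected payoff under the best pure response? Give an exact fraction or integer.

low price: (2)·(1/6) + (7)·(5/6) = 37/6.
medium price: (5)·(1/6) + (6)·(5/6) = 35/6.
high price: (7)·(1/6) + (2)·(5/6) = 17/6.
premium: (9)·(1/6) + (10)·(5/6) = 59/6.
The best pure response is premium with expected payoff 59/6.

59/6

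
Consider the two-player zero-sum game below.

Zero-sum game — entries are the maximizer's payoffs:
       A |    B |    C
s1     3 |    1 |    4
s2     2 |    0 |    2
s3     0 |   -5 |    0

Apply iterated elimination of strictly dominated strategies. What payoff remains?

Column C is strictly dominated by B for the minimizer (1<4, 0<2, -5<0); eliminate C.
Row s2 is strictly dominated by row s1 (3>2, 1>0); eliminate s2.
Column A is strictly dominated by B for the minimizer (1<3, -5<0); eliminate A.
Row s3 is strictly dominated by row s1 (1>-5); eliminate s3.
Only (s1, B) remains, with payoff 1.

1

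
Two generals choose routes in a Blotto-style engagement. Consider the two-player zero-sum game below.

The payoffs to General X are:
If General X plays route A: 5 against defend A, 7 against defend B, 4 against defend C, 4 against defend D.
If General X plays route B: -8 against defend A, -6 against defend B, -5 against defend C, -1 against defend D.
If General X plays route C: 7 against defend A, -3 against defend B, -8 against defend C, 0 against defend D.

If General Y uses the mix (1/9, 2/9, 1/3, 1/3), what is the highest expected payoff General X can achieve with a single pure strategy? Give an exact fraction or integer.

route A: (5)·(1/9) + (7)·(2/9) + (4)·(1/3) + (4)·(1/3) = 43/9.
route B: (-8)·(1/9) + (-6)·(2/9) + (-5)·(1/3) + (-1)·(1/3) = -38/9.
route C: (7)·(1/9) + (-3)·(2/9) + (-8)·(1/3) + (0)·(1/3) = -23/9.
The best pure response is route A with expected payoff 43/9.

43/9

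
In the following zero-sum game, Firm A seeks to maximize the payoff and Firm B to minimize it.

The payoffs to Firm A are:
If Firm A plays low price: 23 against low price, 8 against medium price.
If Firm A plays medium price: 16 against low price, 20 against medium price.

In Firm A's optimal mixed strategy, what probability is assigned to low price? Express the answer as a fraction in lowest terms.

Row minima are 8 and 16, so Firm A's maximin is 16; column maxima are 23 and 20, so Firm B's minimax is 20. These differ, so the equilibrium is in mixed strategies.
Let Firm A play low price with probability p. Firm B is indifferent when 23p + 16(1−p) = 8p + 20(1−p), giving p = 4/19.

4/19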